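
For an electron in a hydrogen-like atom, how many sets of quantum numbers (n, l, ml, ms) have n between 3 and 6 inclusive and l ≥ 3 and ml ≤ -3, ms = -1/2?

Treat each shell separately and count matching orbitals:
n=4 → 1; n=5 → 3; n=6 → 6.
Orbitals: 1 + 3 + 6 = 10. With ms fixed to -1/2 there is one state per orbital, so 10 states.

10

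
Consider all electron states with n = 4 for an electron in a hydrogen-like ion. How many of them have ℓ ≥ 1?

Go through ℓ = 0, …, 3 (the values permitted for n = 4).
Orbitals with ℓ ≥ 1, by ℓ: ℓ=1 → 3; ℓ=2 → 5; ℓ=3 → 7.
Orbitals: 3 + 5 + 7 = 15. Each orbital carries two spin states, so 15 × 2 = 30 states.

30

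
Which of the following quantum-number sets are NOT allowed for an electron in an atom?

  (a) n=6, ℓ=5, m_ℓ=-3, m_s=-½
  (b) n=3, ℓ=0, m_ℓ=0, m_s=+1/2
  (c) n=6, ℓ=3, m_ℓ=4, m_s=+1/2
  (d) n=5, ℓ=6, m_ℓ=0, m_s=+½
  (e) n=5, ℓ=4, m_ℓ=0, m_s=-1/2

(c) and (d)

(c) has |m_ℓ| = 4 > ℓ = 3, violating −ℓ ≤ m_ℓ ≤ ℓ.
(d) has ℓ = 6 ≥ n = 5, violating 0 ≤ ℓ ≤ n−1.
The remaining sets (a), (b), (e) satisfy all four rules.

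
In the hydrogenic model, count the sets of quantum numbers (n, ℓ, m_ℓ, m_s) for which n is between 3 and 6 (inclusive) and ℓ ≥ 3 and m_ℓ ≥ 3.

20

For each n in the range, tally the orbitals obeying ℓ ≥ 3 and m_ℓ ≥ 3:
n=4 → 1; n=5 → 3; n=6 → 6.
Orbitals: 1 + 3 + 6 = 10. Including both spin states (m_s = ±1/2) gives 2 × 10 = 20 states.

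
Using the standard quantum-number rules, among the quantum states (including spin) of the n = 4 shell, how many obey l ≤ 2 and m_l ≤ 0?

12

Go through l = 0, …, 3 (the values permitted for n = 4).
Orbitals with l ≤ 2 and m_l ≤ 0, by l: l=0 → 1; l=1 → 2; l=2 → 3.
Orbitals: 1 + 2 + 3 = 6. Each orbital carries two spin states, so 6 × 2 = 12 states.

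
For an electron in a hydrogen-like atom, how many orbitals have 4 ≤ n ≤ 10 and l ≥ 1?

364

Count contributing orbitals for each principal shell:
n=4 → 15; n=5 → 24; n=6 → 35; n=7 → 48; n=8 → 63; n=9 → 80; n=10 → 99.
Total orbitals: 15 + 24 + 35 + 48 + 63 + 80 + 99 = 364.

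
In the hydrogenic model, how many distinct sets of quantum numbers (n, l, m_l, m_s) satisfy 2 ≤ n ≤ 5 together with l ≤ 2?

Treat each shell separately and count matching orbitals:
n=2 → 4; n=3 → 9; n=4 → 9; n=5 → 9.
Orbitals: 4 + 9 + 9 + 9 = 31. Including both spin states (m_s = ±1/2) gives 2 × 31 = 62 states.

62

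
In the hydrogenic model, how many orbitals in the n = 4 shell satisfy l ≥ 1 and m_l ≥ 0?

Contributions: l=1 → 2; l=2 → 3; l=3 → 4.
Total orbitals: 2 + 3 + 4 = 9.

9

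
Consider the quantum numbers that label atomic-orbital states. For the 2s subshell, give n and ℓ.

The leading integer gives n = 2; the letter 's' means ℓ = 0.

n = 2, ℓ = 0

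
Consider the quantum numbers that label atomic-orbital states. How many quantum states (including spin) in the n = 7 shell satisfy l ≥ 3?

Per l-value: l=3 → 7; l=4 → 9; l=5 → 11; l=6 → 13.
Orbitals: 7 + 9 + 11 + 13 = 40. Each orbital carries two spin states, so 40 × 2 = 80 states.

80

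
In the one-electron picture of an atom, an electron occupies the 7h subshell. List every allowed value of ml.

The 7h subshell has l = 5, and ml takes every integer from −l to +l. With l = 5 that gives the 11 values -5, -4, -3, -2, -1, 0, 1, 2, 3, 4, 5.

-5, -4, -3, -2, -1, 0, 1, 2, 3, 4, 5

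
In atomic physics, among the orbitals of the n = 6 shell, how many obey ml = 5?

For n = 6, l ranges over 0 … 5.
Per l-value: l=5 → 1.
Total orbitals: 1.

1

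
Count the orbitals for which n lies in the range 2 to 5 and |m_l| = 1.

Work shell by shell — for each n, count the (l, m_l) pairs that satisfy |m_l| = 1:
n=2 → 2; n=3 → 4; n=4 → 6; n=5 → 8.
Total orbitals: 2 + 4 + 6 + 8 = 20.

20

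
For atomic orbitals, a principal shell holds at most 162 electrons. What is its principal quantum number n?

2n² = 162 ⇒ n² = 81 ⇒ n = 9.

n = 9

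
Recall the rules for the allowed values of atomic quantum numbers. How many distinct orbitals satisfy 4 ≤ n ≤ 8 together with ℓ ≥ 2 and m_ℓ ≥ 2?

55

Work shell by shell — for each n, count the (ℓ, m_ℓ) pairs that satisfy ℓ ≥ 2 and m_ℓ ≥ 2:
n=4 → 3; n=5 → 6; n=6 → 10; n=7 → 15; n=8 → 21.
Total orbitals: 3 + 6 + 10 + 15 + 21 = 55.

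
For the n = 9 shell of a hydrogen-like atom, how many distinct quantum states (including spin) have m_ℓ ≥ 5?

20

With n = 9 the allowed ℓ are 0, 1, …, 8.
Orbitals with m_ℓ ≥ 5, by ℓ: ℓ=5 → 1; ℓ=6 → 2; ℓ=7 → 3; ℓ=8 → 4.
Orbitals: 1 + 2 + 3 + 4 = 10. Each orbital carries two spin states, so 10 × 2 = 20 states.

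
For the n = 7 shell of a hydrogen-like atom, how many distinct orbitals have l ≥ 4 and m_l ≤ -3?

9

Contributions: l=4 → 2; l=5 → 3; l=6 → 4.
Total orbitals: 2 + 3 + 4 = 9.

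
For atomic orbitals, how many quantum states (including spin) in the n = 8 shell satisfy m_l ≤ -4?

The n = 8 shell has l = 0 through 7; check each.
The (l, m_l) pairs meeting m_l ≤ -4 give: l=4 → 1; l=5 → 2; l=6 → 3; l=7 → 4.
Orbitals: 1 + 2 + 3 + 4 = 10. Each orbital carries two spin states, so 10 × 2 = 20 states.

20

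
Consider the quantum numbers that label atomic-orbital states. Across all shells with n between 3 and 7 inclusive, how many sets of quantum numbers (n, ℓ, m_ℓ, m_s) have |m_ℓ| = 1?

Work shell by shell — for each n, count the (ℓ, m_ℓ) pairs that satisfy |m_ℓ| = 1:
n=3 → 4; n=4 → 6; n=5 → 8; n=6 → 10; n=7 → 12.
Orbitals: 4 + 6 + 8 + 10 + 12 = 40. Including both spin states (m_s = ±1/2) gives 2 × 40 = 80 states.

80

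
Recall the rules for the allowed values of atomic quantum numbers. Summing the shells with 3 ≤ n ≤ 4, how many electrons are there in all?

Shell n has n² orbitals: 3²=9 + 4²=16 = 25 orbitals.
Two spin states per orbital: 2 × 25 = 50 electrons.

50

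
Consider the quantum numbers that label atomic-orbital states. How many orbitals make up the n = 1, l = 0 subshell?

A subshell has 2l+1 orbitals; with l = 0, that's 1.

1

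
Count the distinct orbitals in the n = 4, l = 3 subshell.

7

A subshell has 2l+1 orbitals; with l = 3, that's 7.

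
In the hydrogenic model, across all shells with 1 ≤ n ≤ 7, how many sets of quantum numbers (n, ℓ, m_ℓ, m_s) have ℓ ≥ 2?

230

Treat each shell separately and count matching orbitals:
n=3 → 5; n=4 → 12; n=5 → 21; n=6 → 32; n=7 → 45.
Orbitals: 5 + 12 + 21 + 32 + 45 = 115. Including both spin states (m_s = ±1/2) gives 2 × 115 = 230 states.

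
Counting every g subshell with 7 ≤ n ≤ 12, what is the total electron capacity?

108

A g subshell (l = 4) exists for every n ≥ 5, so shells n = 7, 8, 9, 10, 11, 12 each contribute one — 6 subshells.
Since each g subshell holds 2(2·4+1) = 18 electrons, the total is 6 × 18 = 108.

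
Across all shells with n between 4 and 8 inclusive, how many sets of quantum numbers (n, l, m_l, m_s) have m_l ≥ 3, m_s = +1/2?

35

Count contributing orbitals for each principal shell:
n=4 → 1; n=5 → 3; n=6 → 6; n=7 → 10; n=8 → 15.
Orbitals: 1 + 3 + 6 + 10 + 15 = 35. With m_s fixed to +1/2 there is one state per orbital, so 35 states.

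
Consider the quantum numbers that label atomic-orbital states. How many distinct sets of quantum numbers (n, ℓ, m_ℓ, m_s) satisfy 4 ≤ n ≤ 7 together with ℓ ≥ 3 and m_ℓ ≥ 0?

100

Treat each shell separately and count matching orbitals:
n=4 → 4; n=5 → 9; n=6 → 15; n=7 → 22.
Orbitals: 4 + 9 + 15 + 22 = 50. Including both spin states (m_s = ±1/2) gives 2 × 50 = 100 states.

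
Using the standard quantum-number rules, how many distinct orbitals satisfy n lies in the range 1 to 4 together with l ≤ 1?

13

For each n in the range, tally the orbitals obeying l ≤ 1:
n=1 → 1; n=2 → 4; n=3 → 4; n=4 → 4.
Total orbitals: 1 + 4 + 4 + 4 = 13.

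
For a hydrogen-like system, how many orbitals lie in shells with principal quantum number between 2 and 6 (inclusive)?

90

Shell n has n² orbitals: 2²=4 + 3²=9 + 4²=16 + 5²=25 + 6²=36 = 90 orbitals.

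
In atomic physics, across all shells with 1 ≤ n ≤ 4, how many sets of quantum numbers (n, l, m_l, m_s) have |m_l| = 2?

Count contributing orbitals for each principal shell:
n=3 → 2; n=4 → 4.
Orbitals: 2 + 4 = 6. Including both spin states (m_s = ±1/2) gives 2 × 6 = 12 states.

12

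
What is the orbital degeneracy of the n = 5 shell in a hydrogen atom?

The n = 5 shell contains n² = 5² = 25 orbitals.

25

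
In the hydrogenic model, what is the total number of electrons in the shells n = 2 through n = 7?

Shell n has n² orbitals: 2²=4 + 3²=9 + 4²=16 + 5²=25 + 6²=36 + 7²=49 = 139 orbitals.
Two spin states per orbital: 2 × 139 = 278 electrons.

278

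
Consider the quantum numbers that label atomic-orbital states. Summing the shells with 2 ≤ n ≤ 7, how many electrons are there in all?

Shell n has n² orbitals: 2²=4 + 3²=9 + 4²=16 + 5²=25 + 6²=36 + 7²=49 = 139 orbitals.
Two spin states per orbital: 2 × 139 = 278 electrons.

278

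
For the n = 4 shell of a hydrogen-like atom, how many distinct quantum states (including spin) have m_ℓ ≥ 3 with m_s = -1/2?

With n = 4 the allowed ℓ are 0, 1, …, 3.
Contributions: ℓ=3 → 1.
Orbitals: 1. With m_s fixed to a single value there is one state per orbital, giving 1 state.

1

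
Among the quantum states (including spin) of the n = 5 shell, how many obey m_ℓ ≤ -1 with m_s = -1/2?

Go through ℓ = 0, …, 4 (the values permitted for n = 5).
Per ℓ-value: ℓ=1 → 1; ℓ=2 → 2; ℓ=3 → 3; ℓ=4 → 4.
Orbitals: 1 + 2 + 3 + 4 = 10. With m_s fixed to a single value there is one state per orbital, giving 10 states.

10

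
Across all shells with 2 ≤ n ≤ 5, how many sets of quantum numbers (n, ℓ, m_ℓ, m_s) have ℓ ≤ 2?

62

Treat each shell separately and count matching orbitals:
n=2 → 4; n=3 → 9; n=4 → 9; n=5 → 9.
Orbitals: 4 + 9 + 9 + 9 = 31. Including both spin states (m_s = ±1/2) gives 2 × 31 = 62 states.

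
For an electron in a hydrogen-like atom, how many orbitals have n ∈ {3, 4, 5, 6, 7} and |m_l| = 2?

Per-shell orbital counts meeting the constraint:
n=3 → 2; n=4 → 4; n=5 → 6; n=6 → 8; n=7 → 10.
Total orbitals: 2 + 4 + 6 + 8 + 10 = 30.

30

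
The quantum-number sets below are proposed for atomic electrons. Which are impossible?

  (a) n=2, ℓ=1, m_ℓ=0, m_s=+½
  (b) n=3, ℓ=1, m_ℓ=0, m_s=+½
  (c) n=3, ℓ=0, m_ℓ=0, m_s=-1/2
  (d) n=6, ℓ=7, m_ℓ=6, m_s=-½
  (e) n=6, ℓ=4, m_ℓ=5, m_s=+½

(d) and (e)

(d) has ℓ = 7 ≥ n = 6, violating 0 ≤ ℓ ≤ n−1.
(e) has |m_ℓ| = 5 > ℓ = 4, violating −ℓ ≤ m_ℓ ≤ ℓ.
The remaining sets (a), (b), (c) satisfy all four rules.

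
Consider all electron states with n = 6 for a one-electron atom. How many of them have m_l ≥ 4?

For n = 6, l ranges over 0 … 5.
Orbitals with m_l ≥ 4, by l: l=4 → 1; l=5 → 2.
Orbitals: 1 + 2 = 3. Each orbital carries two spin states, so 3 × 2 = 6 states.

6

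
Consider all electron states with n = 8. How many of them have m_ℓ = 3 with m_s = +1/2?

With n = 8 the allowed ℓ are 0, 1, …, 7.
Contributions: ℓ=3 → 1; ℓ=4 → 1; ℓ=5 → 1; ℓ=6 → 1; ℓ=7 → 1.
Orbitals: 1 + 1 + 1 + 1 + 1 = 5. With m_s fixed to a single value there is one state per orbital, giving 5 states.

5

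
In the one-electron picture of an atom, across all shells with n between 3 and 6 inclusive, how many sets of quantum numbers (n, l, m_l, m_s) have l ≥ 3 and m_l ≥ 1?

44

For each n in the range, tally the orbitals obeying l ≥ 3 and m_l ≥ 1:
n=4 → 3; n=5 → 7; n=6 → 12.
Orbitals: 3 + 7 + 12 = 22. Including both spin states (m_s = ±1/2) gives 2 × 22 = 44 states.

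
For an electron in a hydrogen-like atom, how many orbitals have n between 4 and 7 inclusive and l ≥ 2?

110

Per-shell orbital counts meeting the constraint:
n=4 → 12; n=5 → 21; n=6 → 32; n=7 → 45.
Total orbitals: 12 + 21 + 32 + 45 = 110.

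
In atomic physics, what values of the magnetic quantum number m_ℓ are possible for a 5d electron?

The 5d subshell has ℓ = 2, and m_ℓ takes every integer from −ℓ to +ℓ. With ℓ = 2 that gives the 5 values -2, -1, 0, 1, 2.

-2, -1, 0, 1, 2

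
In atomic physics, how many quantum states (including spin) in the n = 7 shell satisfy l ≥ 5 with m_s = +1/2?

24

For n = 7, l ranges over 0 … 6.
The (l, m_l) pairs meeting l ≥ 5 give: l=5 → 11; l=6 → 13.
Orbitals: 11 + 13 = 24. With m_s fixed to a single value there is one state per orbital, giving 24 states.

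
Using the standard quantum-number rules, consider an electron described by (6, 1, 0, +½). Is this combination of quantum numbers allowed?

n = 6 is a positive integer. ℓ = 1 satisfies 0 ≤ ℓ ≤ n−1 = 5. m_ℓ = 0 lies in the range −ℓ … +ℓ (here −1 … 1). m_s = +1/2 is one of ±1/2.
All four constraints are satisfied.

Valid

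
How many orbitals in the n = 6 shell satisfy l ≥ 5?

11

With n = 6 the allowed l are 0, 1, …, 5.
Orbitals with l ≥ 5, by l: l=5 → 11.
Total orbitals: 11.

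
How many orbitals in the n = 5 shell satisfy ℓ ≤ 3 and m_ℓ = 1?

Per ℓ-value: ℓ=1 → 1; ℓ=2 → 1; ℓ=3 → 1.
Total orbitals: 1 + 1 + 1 = 3.

3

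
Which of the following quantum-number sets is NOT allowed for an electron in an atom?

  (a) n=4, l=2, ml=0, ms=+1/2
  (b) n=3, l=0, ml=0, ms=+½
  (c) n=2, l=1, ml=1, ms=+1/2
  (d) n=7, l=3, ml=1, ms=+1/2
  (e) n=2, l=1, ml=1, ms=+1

(e) has ms = +1, but an electron's spin must be ±1/2.
The remaining sets (a), (b), (c), (d) satisfy all four rules.

(e)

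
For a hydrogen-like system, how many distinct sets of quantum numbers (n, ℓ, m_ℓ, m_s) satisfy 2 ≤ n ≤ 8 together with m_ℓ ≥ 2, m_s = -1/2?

Count contributing orbitals for each principal shell:
n=3 → 1; n=4 → 3; n=5 → 6; n=6 → 10; n=7 → 15; n=8 → 21.
Orbitals: 1 + 3 + 6 + 10 + 15 + 21 = 56. With m_s fixed to -1/2 there is one state per orbital, so 56 states.

56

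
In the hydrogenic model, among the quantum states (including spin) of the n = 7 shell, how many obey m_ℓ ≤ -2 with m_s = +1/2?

Contributions: ℓ=2 → 1; ℓ=3 → 2; ℓ=4 → 3; ℓ=5 → 4; ℓ=6 → 5.
Orbitals: 1 + 2 + 3 + 4 + 5 = 15. With m_s fixed to a single value there is one state per orbital, giving 15 states.

15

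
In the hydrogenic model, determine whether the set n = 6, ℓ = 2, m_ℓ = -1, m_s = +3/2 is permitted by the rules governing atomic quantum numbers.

The spin quantum number for an electron can only be m_s = +1/2 or −1/2; m_s = +3/2 is not one of those.

Not allowed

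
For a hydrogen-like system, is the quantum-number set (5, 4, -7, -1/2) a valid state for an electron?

Invalid

The magnetic quantum number must satisfy −l ≤ m_l ≤ l. With l = 4, m_l can only be -4, -3, -2, -1, 0, 1, 2, 3, 4, so m_l = -7 is forbidden.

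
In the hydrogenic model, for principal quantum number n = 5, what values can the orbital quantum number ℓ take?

ℓ is an integer with 0 ≤ ℓ ≤ n−1, so for n = 5: ℓ = 0, 1, 2, 3, 4.

0, 1, 2, 3, 4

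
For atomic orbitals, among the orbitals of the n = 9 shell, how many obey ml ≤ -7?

3

The n = 9 shell has l = 0 through 8; check each.
Per l-value: l=7 → 1; l=8 → 2.
Total orbitals: 1 + 2 = 3.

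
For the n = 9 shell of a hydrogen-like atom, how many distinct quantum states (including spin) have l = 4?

The n = 9 shell has l = 0 through 8; check each.
Per l-value: l=4 → 9.
Orbitals: 9. Each orbital carries two spin states, so 9 × 2 = 18 states.

18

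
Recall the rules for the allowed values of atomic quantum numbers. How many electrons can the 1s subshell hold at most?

A subshell with l = 0 has 2l+1 = 1 orbital, each holding 2 electrons (spin ±1/2), so 1 × 2 = 2.

2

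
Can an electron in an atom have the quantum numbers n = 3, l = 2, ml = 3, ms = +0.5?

Not allowed

The magnetic quantum number must satisfy −l ≤ ml ≤ l. With l = 2, ml can only be -2, -1, 0, 1, 2, so ml = 3 is forbidden.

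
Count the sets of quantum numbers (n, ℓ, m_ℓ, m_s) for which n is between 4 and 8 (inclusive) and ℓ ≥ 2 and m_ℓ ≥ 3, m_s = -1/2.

35

Go shell by shell, enumerating (ℓ, m_ℓ) with ℓ ≥ 2 and m_ℓ ≥ 3:
n=4 → 1; n=5 → 3; n=6 → 6; n=7 → 10; n=8 → 15.
Orbitals: 1 + 3 + 6 + 10 + 15 = 35. With m_s fixed to -1/2 there is one state per orbital, so 35 states.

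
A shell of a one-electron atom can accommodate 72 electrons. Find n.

n = 6

2n² = 72 ⇒ n² = 36 ⇒ n = 6.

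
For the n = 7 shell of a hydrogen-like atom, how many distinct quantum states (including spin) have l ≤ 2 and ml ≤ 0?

12

The n = 7 shell has l = 0 through 6; check each.
Contributions: l=0 → 1; l=1 → 2; l=2 → 3.
Orbitals: 1 + 2 + 3 = 6. Each orbital carries two spin states, so 6 × 2 = 12 states.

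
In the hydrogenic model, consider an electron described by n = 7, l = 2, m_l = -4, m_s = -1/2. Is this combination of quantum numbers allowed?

Not allowed

The magnetic quantum number must satisfy −l ≤ m_l ≤ l. With l = 2, m_l can only be -2, -1, 0, 1, 2, so m_l = -4 is forbidden.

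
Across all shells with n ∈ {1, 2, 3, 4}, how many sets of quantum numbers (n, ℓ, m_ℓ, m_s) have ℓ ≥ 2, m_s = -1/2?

17

Treat each shell separately and count matching orbitals:
n=3 → 5; n=4 → 12.
Orbitals: 5 + 12 = 17. With m_s fixed to -1/2 there is one state per orbital, so 17 states.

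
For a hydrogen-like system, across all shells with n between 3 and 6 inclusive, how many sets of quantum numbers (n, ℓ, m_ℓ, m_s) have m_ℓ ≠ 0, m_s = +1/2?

Go shell by shell, enumerating (ℓ, m_ℓ) with m_ℓ ≠ 0:
n=3 → 6; n=4 → 12; n=5 → 20; n=6 → 30.
Orbitals: 6 + 12 + 20 + 30 = 68. With m_s fixed to +1/2 there is one state per orbital, so 68 states.

68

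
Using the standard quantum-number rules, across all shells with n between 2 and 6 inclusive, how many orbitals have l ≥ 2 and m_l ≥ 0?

Count contributing orbitals for each principal shell:
n=3 → 3; n=4 → 7; n=5 → 12; n=6 → 18.
Total orbitals: 3 + 7 + 12 + 18 = 40.

40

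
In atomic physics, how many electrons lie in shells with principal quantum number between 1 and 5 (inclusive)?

Shell n has n² orbitals: 1²=1 + 2²=4 + 3²=9 + 4²=16 + 5²=25 = 55 orbitals.
Two spin states per orbital: 2 × 55 = 110 electrons.

110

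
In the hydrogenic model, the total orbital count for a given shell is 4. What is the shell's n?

n² = 4 ⇒ n = 2.

n = 2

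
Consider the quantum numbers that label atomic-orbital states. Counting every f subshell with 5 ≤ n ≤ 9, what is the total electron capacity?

70

An f subshell (l = 3) exists for every n ≥ 4, so shells n = 5, 6, 7, 8, 9 each contribute one — 5 subshells.
Since each f subshell holds 2(2·3+1) = 14 electrons, the total is 5 × 14 = 70.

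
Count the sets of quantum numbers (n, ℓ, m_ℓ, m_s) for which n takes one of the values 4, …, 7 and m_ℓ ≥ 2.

Work shell by shell — for each n, count the (ℓ, m_ℓ) pairs that satisfy m_ℓ ≥ 2:
n=4 → 3; n=5 → 6; n=6 → 10; n=7 → 15.
Orbitals: 3 + 6 + 10 + 15 = 34. Including both spin states (m_s = ±1/2) gives 2 × 34 = 68 states.

68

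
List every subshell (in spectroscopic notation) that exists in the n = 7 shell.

7s, 7p, 7d, 7f, 7g, 7h, 7i

For n = 7, l runs from 0 to 6. In spectroscopic notation l = 0,1,2,… ↔ s,p,d,f,g,h,i, so the subshells are 7s, 7p, 7d, 7f, 7g, 7h, 7i.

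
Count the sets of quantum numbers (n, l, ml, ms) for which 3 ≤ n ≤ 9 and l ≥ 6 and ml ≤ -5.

32

Per-shell orbital counts meeting the constraint:
n=7 → 2; n=8 → 5; n=9 → 9.
Orbitals: 2 + 5 + 9 = 16. Including both spin states (ms = ±1/2) gives 2 × 16 = 32 states.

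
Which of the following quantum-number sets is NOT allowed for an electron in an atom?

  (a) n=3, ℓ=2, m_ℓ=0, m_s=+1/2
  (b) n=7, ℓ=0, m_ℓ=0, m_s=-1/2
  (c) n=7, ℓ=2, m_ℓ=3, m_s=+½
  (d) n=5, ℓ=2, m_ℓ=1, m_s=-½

(c)

(c) has |m_ℓ| = 3 > ℓ = 2, violating −ℓ ≤ m_ℓ ≤ ℓ.
The remaining sets (a), (b), (d) satisfy all four rules.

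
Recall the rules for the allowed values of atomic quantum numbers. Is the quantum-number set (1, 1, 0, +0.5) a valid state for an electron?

Invalid

The orbital quantum number must satisfy 0 ≤ l ≤ n−1. With n = 1 the allowed l values are 0, so l = 1 is out of range.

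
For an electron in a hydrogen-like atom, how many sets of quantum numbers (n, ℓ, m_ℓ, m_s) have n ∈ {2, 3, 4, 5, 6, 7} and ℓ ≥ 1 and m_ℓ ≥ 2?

Treat each shell separately and count matching orbitals:
n=3 → 1; n=4 → 3; n=5 → 6; n=6 → 10; n=7 → 15.
Orbitals: 1 + 3 + 6 + 10 + 15 = 35. Including both spin states (m_s = ±1/2) gives 2 × 35 = 70 states.

70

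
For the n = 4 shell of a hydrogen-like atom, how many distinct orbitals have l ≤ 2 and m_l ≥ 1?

3

For n = 4, l ranges over 0 … 3.
Per l-value: l=1 → 1; l=2 → 2.
Total orbitals: 1 + 2 = 3.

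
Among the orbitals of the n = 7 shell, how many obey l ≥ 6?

13

With n = 7 the allowed l are 0, 1, …, 6.
Orbitals with l ≥ 6, by l: l=6 → 13.
Total orbitals: 13.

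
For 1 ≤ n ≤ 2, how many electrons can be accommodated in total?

Total orbitals = 1² + 2² = 5. Doubling for spin gives 10 electrons.

10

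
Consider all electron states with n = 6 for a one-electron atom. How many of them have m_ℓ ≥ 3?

With n = 6 the allowed ℓ are 0, 1, …, 5.
Per ℓ-value: ℓ=3 → 1; ℓ=4 → 2; ℓ=5 → 3.
Orbitals: 1 + 2 + 3 = 6. Each orbital carries two spin states, so 6 × 2 = 12 states.

12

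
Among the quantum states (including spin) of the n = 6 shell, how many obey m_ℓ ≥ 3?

12

The n = 6 shell has ℓ = 0 through 5; check each.
Orbitals with m_ℓ ≥ 3, by ℓ: ℓ=3 → 1; ℓ=4 → 2; ℓ=5 → 3.
Orbitals: 1 + 2 + 3 = 6. Each orbital carries two spin states, so 6 × 2 = 12 states.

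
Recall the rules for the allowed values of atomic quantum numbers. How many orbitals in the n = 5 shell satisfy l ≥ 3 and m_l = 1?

2

With n = 5 the allowed l are 0, 1, …, 4.
Per l-value: l=3 → 1; l=4 → 1.
Total orbitals: 1 + 1 = 2.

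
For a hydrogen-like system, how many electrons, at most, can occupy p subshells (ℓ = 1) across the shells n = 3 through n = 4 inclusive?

A p subshell (ℓ = 1) exists for every n ≥ 2, so shells n = 3, 4 each contribute one — 2 subshells.
Since each p subshell holds 2(2·1+1) = 6 electrons, the total is 2 × 6 = 12.

12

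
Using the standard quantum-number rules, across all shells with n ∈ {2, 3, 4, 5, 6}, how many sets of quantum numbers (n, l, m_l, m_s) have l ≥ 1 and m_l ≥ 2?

40

Count contributing orbitals for each principal shell:
n=3 → 1; n=4 → 3; n=5 → 6; n=6 → 10.
Orbitals: 1 + 3 + 6 + 10 = 20. Including both spin states (m_s = ±1/2) gives 2 × 20 = 40 states.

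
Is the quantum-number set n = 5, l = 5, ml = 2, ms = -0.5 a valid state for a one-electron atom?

Invalid

The orbital quantum number must satisfy 0 ≤ l ≤ n−1. With n = 5 the allowed l values are 0, 1, 2, 3, 4, so l = 5 is out of range.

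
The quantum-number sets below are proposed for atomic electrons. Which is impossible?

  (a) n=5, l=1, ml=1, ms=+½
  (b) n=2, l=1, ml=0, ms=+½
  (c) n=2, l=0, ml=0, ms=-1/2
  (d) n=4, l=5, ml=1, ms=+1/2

(d)

(d) has l = 5 ≥ n = 4, violating 0 ≤ l ≤ n−1.
The remaining sets (a), (b), (c) satisfy all four rules.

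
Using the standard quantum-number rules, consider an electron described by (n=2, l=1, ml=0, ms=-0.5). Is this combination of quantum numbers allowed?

n = 2 is a positive integer. l = 1 satisfies 0 ≤ l ≤ n−1 = 1. ml = 0 lies in the range −l … +l (here −1 … 1). ms = -1/2 is one of ±1/2.
All four constraints are satisfied.

Valid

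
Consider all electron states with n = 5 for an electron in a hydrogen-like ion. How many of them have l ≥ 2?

42

Orbitals with l ≥ 2, by l: l=2 → 5; l=3 → 7; l=4 → 9.
Orbitals: 5 + 7 + 9 = 21. Each orbital carries two spin states, so 21 × 2 = 42 states.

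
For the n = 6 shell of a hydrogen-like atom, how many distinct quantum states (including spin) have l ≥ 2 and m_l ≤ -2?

Go through l = 0, …, 5 (the values permitted for n = 6).
Per l-value: l=2 → 1; l=3 → 2; l=4 → 3; l=5 → 4.
Orbitals: 1 + 2 + 3 + 4 = 10. Each orbital carries two spin states, so 10 × 2 = 20 states.

20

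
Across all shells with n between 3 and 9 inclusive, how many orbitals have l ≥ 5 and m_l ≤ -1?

For each n in the range, tally the orbitals obeying l ≥ 5 and m_l ≤ -1:
n=6 → 5; n=7 → 11; n=8 → 18; n=9 → 26.
Total orbitals: 5 + 11 + 18 + 26 = 60.

60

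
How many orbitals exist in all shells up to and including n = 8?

Total orbitals = 1² + 2² + 3² + 4² + 5² + 6² + 7² + 8² = 204.

204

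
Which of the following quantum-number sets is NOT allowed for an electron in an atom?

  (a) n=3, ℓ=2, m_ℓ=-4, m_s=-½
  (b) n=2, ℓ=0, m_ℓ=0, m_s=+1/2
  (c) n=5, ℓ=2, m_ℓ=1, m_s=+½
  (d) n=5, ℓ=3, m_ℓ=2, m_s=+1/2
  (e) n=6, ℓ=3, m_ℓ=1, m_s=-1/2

(a)

(a) has |m_ℓ| = 4 > ℓ = 2, violating −ℓ ≤ m_ℓ ≤ ℓ.
The remaining sets (b), (c), (d), (e) satisfy all four rules.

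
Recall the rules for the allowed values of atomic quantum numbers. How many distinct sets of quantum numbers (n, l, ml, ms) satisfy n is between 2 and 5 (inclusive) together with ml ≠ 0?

80

Work shell by shell — for each n, count the (l, ml) pairs that satisfy ml ≠ 0:
n=2 → 2; n=3 → 6; n=4 → 12; n=5 → 20.
Orbitals: 2 + 6 + 12 + 20 = 40. Including both spin states (ms = ±1/2) gives 2 × 40 = 80 states.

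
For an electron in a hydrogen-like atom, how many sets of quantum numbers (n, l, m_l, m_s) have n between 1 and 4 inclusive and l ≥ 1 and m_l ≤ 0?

Treat each shell separately and count matching orbitals:
n=2 → 2; n=3 → 5; n=4 → 9.
Orbitals: 2 + 5 + 9 = 16. Including both spin states (m_s = ±1/2) gives 2 × 16 = 32 states.

32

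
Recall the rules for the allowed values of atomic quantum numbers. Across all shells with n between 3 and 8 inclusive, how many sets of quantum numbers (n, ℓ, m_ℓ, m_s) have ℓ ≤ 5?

316

For each n in the range, tally the orbitals obeying ℓ ≤ 5:
n=3 → 9; n=4 → 16; n=5 → 25; n=6 → 36; n=7 → 36; n=8 → 36.
Orbitals: 9 + 16 + 25 + 36 + 36 + 36 = 158. Including both spin states (m_s = ±1/2) gives 2 × 158 = 316 states.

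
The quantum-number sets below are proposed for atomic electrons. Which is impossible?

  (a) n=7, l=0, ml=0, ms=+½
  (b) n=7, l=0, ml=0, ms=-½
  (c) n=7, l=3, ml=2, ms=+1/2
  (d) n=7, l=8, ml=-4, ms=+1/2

(d) has l = 8 ≥ n = 7, violating 0 ≤ l ≤ n−1.
The remaining sets (a), (b), (c) satisfy all four rules.

(d)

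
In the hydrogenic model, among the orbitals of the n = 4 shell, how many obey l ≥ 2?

12

The n = 4 shell has l = 0 through 3; check each.
Contributions: l=2 → 5; l=3 → 7.
Total orbitals: 5 + 7 = 12.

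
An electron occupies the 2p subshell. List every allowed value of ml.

The 2p subshell has l = 1, and ml takes every integer from −l to +l. With l = 1 that gives the 3 values -1, 0, 1.

-1, 0, 1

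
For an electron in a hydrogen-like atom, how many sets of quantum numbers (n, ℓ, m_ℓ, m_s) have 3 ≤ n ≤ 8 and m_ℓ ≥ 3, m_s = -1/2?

Treat each shell separately and count matching orbitals:
n=4 → 1; n=5 → 3; n=6 → 6; n=7 → 10; n=8 → 15.
Orbitals: 1 + 3 + 6 + 10 + 15 = 35. With m_s fixed to -1/2 there is one state per orbital, so 35 states.

35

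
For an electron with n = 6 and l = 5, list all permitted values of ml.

-5, -4, -3, -2, -1, 0, 1, 2, 3, 4, 5

ml takes every integer from −l to +l. With l = 5 that gives the 11 values -5, -4, -3, -2, -1, 0, 1, 2, 3, 4, 5.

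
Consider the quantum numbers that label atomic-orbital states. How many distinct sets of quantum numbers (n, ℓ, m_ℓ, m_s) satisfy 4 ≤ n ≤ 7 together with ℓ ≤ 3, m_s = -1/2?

Count contributing orbitals for each principal shell:
n=4 → 16; n=5 → 16; n=6 → 16; n=7 → 16.
Orbitals: 16 + 16 + 16 + 16 = 64. With m_s fixed to -1/2 there is one state per orbital, so 64 states.

64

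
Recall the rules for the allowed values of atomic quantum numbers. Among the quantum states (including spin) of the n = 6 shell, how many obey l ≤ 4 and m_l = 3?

With n = 6 the allowed l are 0, 1, …, 5.
Contributions: l=3 → 1; l=4 → 1.
Orbitals: 1 + 1 = 2. Each orbital carries two spin states, so 2 × 2 = 4 states.

4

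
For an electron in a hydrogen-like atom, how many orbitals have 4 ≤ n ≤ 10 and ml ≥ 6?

Go shell by shell, enumerating (l, ml) with ml ≥ 6:
n=7 → 1; n=8 → 3; n=9 → 6; n=10 → 10.
Total orbitals: 1 + 3 + 6 + 10 = 20.

20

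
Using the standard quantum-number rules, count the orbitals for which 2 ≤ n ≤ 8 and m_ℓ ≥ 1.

Count contributing orbitals for each principal shell:
n=2 → 1; n=3 → 3; n=4 → 6; n=5 → 10; n=6 → 15; n=7 → 21; n=8 → 28.
Total orbitals: 1 + 3 + 6 + 10 + 15 + 21 + 28 = 84.

84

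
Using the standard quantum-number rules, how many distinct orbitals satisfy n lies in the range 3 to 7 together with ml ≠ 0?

110

Go shell by shell, enumerating (l, ml) with ml ≠ 0:
n=3 → 6; n=4 → 12; n=5 → 20; n=6 → 30; n=7 → 42.
Total orbitals: 6 + 12 + 20 + 30 + 42 = 110.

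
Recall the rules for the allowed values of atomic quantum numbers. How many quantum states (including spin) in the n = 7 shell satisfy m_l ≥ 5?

The (l, m_l) pairs meeting m_l ≥ 5 give: l=5 → 1; l=6 → 2.
Orbitals: 1 + 2 = 3. Each orbital carries two spin states, so 3 × 2 = 6 states.

6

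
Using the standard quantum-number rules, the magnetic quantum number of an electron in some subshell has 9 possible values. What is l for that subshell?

l = 4 (g)

ml ranges over 2l+1 integers, so 2l+1 = 9 ⇒ l = 4.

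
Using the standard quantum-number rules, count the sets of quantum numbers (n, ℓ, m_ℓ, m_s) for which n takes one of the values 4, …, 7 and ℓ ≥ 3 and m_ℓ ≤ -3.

Count contributing orbitals for each principal shell:
n=4 → 1; n=5 → 3; n=6 → 6; n=7 → 10.
Orbitals: 1 + 3 + 6 + 10 = 20. Including both spin states (m_s = ±1/2) gives 2 × 20 = 40 states.

40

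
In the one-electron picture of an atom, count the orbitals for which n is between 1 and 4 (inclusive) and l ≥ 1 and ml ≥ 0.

16

Treat each shell separately and count matching orbitals:
n=2 → 2; n=3 → 5; n=4 → 9.
Total orbitals: 2 + 5 + 9 = 16.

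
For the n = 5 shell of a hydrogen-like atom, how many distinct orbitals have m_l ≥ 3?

With n = 5 the allowed l are 0, 1, …, 4.
Contributions: l=3 → 1; l=4 → 2.
Total orbitals: 1 + 2 = 3.

3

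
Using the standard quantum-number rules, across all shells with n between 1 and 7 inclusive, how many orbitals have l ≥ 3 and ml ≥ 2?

30

Work shell by shell — for each n, count the (l, ml) pairs that satisfy l ≥ 3 and ml ≥ 2:
n=4 → 2; n=5 → 5; n=6 → 9; n=7 → 14.
Total orbitals: 2 + 5 + 9 + 14 = 30.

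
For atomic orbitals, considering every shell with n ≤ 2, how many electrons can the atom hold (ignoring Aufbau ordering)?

Total orbitals = 1² + 2² = 5. Doubling for spin gives 10 electrons.

10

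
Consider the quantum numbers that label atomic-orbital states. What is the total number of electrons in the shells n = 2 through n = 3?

Shell n has n² orbitals: 2²=4 + 3²=9 = 13 orbitals.
Two spin states per orbital: 2 × 13 = 26 electrons.

26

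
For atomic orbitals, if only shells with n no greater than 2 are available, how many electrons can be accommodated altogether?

10

Total orbitals = 1² + 2² = 5. Doubling for spin gives 10 electrons.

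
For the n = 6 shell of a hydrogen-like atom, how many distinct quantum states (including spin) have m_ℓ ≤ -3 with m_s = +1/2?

Go through ℓ = 0, …, 5 (the values permitted for n = 6).
Per ℓ-value: ℓ=3 → 1; ℓ=4 → 2; ℓ=5 → 3.
Orbitals: 1 + 2 + 3 = 6. With m_s fixed to a single value there is one state per orbital, giving 6 states.

6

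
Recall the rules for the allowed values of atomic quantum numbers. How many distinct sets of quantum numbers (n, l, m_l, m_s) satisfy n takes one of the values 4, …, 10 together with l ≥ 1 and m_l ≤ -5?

Treat each shell separately and count matching orbitals:
n=6 → 1; n=7 → 3; n=8 → 6; n=9 → 10; n=10 → 15.
Orbitals: 1 + 3 + 6 + 10 + 15 = 35. Including both spin states (m_s = ±1/2) gives 2 × 35 = 70 states.

70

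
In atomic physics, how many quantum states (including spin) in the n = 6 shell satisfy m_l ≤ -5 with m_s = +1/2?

1

For n = 6, l ranges over 0 … 5.
The (l, m_l) pairs meeting m_l ≤ -5 give: l=5 → 1.
Orbitals: 1. With m_s fixed to a single value there is one state per orbital, giving 1 state.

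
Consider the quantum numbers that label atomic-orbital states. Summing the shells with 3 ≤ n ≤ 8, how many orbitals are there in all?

199

Shell n has n² orbitals: 3²=9 + 4²=16 + 5²=25 + 6²=36 + 7²=49 + 8²=64 = 199 orbitals.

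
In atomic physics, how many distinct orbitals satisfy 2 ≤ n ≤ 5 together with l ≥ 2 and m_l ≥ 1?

Work shell by shell — for each n, count the (l, m_l) pairs that satisfy l ≥ 2 and m_l ≥ 1:
n=3 → 2; n=4 → 5; n=5 → 9.
Total orbitals: 2 + 5 + 9 = 16.

16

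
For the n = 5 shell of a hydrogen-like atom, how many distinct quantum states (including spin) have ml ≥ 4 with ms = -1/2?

The n = 5 shell has l = 0 through 4; check each.
Orbitals with ml ≥ 4, by l: l=4 → 1.
Orbitals: 1. With ms fixed to a single value there is one state per orbital, giving 1 state.

1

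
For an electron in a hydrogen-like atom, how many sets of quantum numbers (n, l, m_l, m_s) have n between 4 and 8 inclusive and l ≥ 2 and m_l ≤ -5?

20

Work shell by shell — for each n, count the (l, m_l) pairs that satisfy l ≥ 2 and m_l ≤ -5:
n=6 → 1; n=7 → 3; n=8 → 6.
Orbitals: 1 + 3 + 6 = 10. Including both spin states (m_s = ±1/2) gives 2 × 10 = 20 states.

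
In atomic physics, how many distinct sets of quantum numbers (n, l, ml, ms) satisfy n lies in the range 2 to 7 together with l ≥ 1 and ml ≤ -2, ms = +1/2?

35

Go shell by shell, enumerating (l, ml) with l ≥ 1 and ml ≤ -2:
n=3 → 1; n=4 → 3; n=5 → 6; n=6 → 10; n=7 → 15.
Orbitals: 1 + 3 + 6 + 10 + 15 = 35. With ms fixed to +1/2 there is one state per orbital, so 35 states.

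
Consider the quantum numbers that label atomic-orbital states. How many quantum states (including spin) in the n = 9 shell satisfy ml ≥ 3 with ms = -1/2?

With n = 9 the allowed l are 0, 1, …, 8.
Contributions: l=3 → 1; l=4 → 2; l=5 → 3; l=6 → 4; l=7 → 5; l=8 → 6.
Orbitals: 1 + 2 + 3 + 4 + 5 + 6 = 21. With ms fixed to a single value there is one state per orbital, giving 21 states.

21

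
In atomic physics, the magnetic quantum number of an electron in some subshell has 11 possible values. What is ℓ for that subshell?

ℓ = 5 (h)

m_ℓ ranges over 2ℓ+1 integers, so 2ℓ+1 = 11 ⇒ ℓ = 5.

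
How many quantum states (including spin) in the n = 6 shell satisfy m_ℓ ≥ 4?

6

Go through ℓ = 0, …, 5 (the values permitted for n = 6).
The (ℓ, m_ℓ) pairs meeting m_ℓ ≥ 4 give: ℓ=4 → 1; ℓ=5 → 2.
Orbitals: 1 + 2 = 3. Each orbital carries two spin states, so 3 × 2 = 6 states.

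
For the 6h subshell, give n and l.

The leading integer gives n = 6; the letter 'h' means l = 5.

n = 6, l = 5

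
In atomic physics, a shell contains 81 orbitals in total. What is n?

n = 9

n² = 81 ⇒ n = 9.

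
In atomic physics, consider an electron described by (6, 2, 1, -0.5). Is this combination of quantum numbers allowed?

Yes

n = 6 is a positive integer. l = 2 satisfies 0 ≤ l ≤ n−1 = 5. ml = 1 lies in the range −l … +l (here −2 … 2). ms = -1/2 is one of ±1/2.
All four constraints are satisfied.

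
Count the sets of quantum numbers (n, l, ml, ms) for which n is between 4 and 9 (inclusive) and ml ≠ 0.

Treat each shell separately and count matching orbitals:
n=4 → 12; n=5 → 20; n=6 → 30; n=7 → 42; n=8 → 56; n=9 → 72.
Orbitals: 12 + 20 + 30 + 42 + 56 + 72 = 232. Including both spin states (ms = ±1/2) gives 2 × 232 = 464 states.

464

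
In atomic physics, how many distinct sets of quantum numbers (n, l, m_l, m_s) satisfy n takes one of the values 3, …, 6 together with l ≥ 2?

140

Go shell by shell, enumerating (l, m_l) with l ≥ 2:
n=3 → 5; n=4 → 12; n=5 → 21; n=6 → 32.
Orbitals: 5 + 12 + 21 + 32 = 70. Including both spin states (m_s = ±1/2) gives 2 × 70 = 140 states.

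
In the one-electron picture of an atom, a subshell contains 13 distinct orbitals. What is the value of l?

l = 6

2l+1 = 13 gives l = 6.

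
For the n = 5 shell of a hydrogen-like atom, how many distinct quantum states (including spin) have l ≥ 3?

The (l, m_l) pairs meeting l ≥ 3 give: l=3 → 7; l=4 → 9.
Orbitals: 7 + 9 = 16. Each orbital carries two spin states, so 16 × 2 = 32 states.

32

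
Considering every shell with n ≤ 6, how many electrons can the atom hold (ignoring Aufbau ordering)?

182

Total orbitals = 1² + 2² + 3² + 4² + 5² + 6² = 91. Doubling for spin gives 182 electrons.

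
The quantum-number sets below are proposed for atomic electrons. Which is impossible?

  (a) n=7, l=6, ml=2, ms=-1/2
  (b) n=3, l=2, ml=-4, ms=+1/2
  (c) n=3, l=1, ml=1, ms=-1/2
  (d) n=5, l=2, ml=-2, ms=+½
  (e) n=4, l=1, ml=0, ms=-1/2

(b) has |ml| = 4 > l = 2, violating −l ≤ ml ≤ l.
The remaining sets (a), (c), (d), (e) satisfy all four rules.

(b)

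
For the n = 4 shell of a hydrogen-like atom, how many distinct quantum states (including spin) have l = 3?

With n = 4 the allowed l are 0, 1, …, 3.
Contributions: l=3 → 7.
Orbitals: 7. Each orbital carries two spin states, so 7 × 2 = 14 states.

14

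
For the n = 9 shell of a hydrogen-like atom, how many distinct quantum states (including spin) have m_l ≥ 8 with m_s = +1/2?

1

With n = 9 the allowed l are 0, 1, …, 8.
Contributions: l=8 → 1.
Orbitals: 1. With m_s fixed to a single value there is one state per orbital, giving 1 state.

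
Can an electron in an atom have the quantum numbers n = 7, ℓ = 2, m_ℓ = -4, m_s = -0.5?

The magnetic quantum number must satisfy −ℓ ≤ m_ℓ ≤ ℓ. With ℓ = 2, m_ℓ can only be -2, -1, 0, 1, 2, so m_ℓ = -4 is forbidden.

Invalid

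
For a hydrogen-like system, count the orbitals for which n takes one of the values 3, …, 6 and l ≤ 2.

For each n in the range, tally the orbitals obeying l ≤ 2:
n=3 → 9; n=4 → 9; n=5 → 9; n=6 → 9.
Total orbitals: 9 + 9 + 9 + 9 = 36.

36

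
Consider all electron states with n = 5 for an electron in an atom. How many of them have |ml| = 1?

16

For n = 5, l ranges over 0 … 4.
Per l-value: l=1 → 2; l=2 → 2; l=3 → 2; l=4 → 2.
Orbitals: 2 + 2 + 2 + 2 = 8. Each orbital carries two spin states, so 8 × 2 = 16 states.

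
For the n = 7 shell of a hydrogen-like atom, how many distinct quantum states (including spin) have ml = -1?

12

With n = 7 the allowed l are 0, 1, …, 6.
Orbitals with ml = -1, by l: l=1 → 1; l=2 → 1; l=3 → 1; l=4 → 1; l=5 → 1; l=6 → 1.
Orbitals: 1 + 1 + 1 + 1 + 1 + 1 = 6. Each orbital carries two spin states, so 6 × 2 = 12 states.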